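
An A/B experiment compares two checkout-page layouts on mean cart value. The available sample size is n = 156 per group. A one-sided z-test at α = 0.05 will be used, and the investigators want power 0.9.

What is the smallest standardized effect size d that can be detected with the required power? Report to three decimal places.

d ≈ 0.331

Required noncentrality: δ = z_{0.05} + z_{0.10} = 1.645 + 1.282 = 2.926.
δ = d·√(n/2) ⇒ d = δ/√(n/2) = 2.926/√(156/2) = 0.3314.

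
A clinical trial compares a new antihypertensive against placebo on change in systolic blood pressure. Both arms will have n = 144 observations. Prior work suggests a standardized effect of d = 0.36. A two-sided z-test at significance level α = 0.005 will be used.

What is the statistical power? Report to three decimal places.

Power ≈ 0.598

Noncentrality parameter: δ = d·√(n/2) = 0.36 × √(144/2) = 3.0547
Two-sided α = 0.005 → critical value z_{0.0025} = 2.807.
Power = Φ(δ − 2.807) + Φ(−δ − 2.807) = Φ(0.248) + Φ(-5.862) = 0.5978 + 0.0000 = 0.5978.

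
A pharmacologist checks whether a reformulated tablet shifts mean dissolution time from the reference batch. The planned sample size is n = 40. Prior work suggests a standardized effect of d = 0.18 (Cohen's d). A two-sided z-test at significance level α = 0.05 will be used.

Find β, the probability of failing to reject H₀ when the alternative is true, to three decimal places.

Noncentrality parameter: δ = d·√n = 0.18 × √40 = 1.1384
Critical value for a two-sided test at α = 0.05: z_{α/2} = 1.960.
Power = Φ(δ − 1.960) + Φ(−δ − 1.960) = Φ(-0.822) + Φ(-3.098) = 0.2057 + 0.0010 = 0.2066.
Type II error: β = 1 − power = 1 − 0.2066 = 0.7934.

β ≈ 0.793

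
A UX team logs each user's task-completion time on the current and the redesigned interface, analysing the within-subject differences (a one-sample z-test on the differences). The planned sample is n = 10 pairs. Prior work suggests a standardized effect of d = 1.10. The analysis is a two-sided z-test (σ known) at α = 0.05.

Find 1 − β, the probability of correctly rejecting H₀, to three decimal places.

Noncentrality parameter: λ = d·√n = 1.10 × √10 = 3.4785
Critical value for a two-sided test at α = 0.05: z_{α/2} = 1.960.
Power = Φ(λ − 1.960) + Φ(−λ − 1.960) = Φ(1.519) + Φ(-5.438) = 0.9356 + 0.0000 = 0.9356.

Power ≈ 0.936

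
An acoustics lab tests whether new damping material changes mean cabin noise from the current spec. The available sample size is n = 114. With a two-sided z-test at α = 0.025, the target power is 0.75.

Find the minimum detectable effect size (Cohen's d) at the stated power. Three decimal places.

Required noncentrality: δ = z_{0.0125} + z_{0.25} = 2.241 + 0.674 = 2.916.
(Lower-tail contribution to power is negligible for δ > 0.)
δ = d·√n ⇒ d = δ/√n = 2.916/√114 = 0.2731.

d ≈ 0.273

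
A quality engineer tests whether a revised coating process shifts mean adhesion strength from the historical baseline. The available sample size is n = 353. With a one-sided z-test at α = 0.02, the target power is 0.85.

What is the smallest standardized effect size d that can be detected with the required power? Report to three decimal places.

d ≈ 0.164

Required noncentrality: δ = z_{0.02} + z_{0.15} = 2.054 + 1.036 = 3.090.
δ = d·√n ⇒ d = δ/√n = 3.090/√353 = 0.1645.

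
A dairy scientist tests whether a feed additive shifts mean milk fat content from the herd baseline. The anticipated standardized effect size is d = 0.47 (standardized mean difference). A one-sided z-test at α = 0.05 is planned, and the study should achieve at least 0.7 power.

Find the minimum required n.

Set Φ(δ − 1.645) = 0.7; then δ − 1.645 = Φ⁻¹(0.7) = 0.524, giving δ = 2.169.
δ = d·√n ⇒ n = (δ/d)² = (2.169 / 0.47)² = 21.30.
Round up to the next whole unit.

n = 22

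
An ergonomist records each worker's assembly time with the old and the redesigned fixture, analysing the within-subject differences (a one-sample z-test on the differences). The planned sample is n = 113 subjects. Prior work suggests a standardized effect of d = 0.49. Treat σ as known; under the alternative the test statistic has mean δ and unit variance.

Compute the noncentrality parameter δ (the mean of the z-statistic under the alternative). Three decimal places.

δ ≈ 5.209

δ = d·√n = 0.49 × √113 = 5.2088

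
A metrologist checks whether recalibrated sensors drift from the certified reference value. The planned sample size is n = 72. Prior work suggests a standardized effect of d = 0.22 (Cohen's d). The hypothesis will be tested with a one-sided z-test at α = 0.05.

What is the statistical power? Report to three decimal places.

Power ≈ 0.588

Noncentrality parameter: δ = d·√n = 0.22 × √72 = 1.8668
One-sided α = 0.05 → critical value z_{0.05} = 1.645.
Power = Φ(δ − 1.645) = Φ(0.222) = 0.5878.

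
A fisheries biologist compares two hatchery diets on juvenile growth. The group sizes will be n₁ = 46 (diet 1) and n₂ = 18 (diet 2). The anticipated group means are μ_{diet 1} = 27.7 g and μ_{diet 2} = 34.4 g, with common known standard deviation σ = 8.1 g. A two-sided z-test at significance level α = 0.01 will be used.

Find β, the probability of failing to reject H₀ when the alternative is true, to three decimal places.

β ≈ 0.345

Standardized effect: d = |μ_{diet 1} − μ_{diet 2}| / σ = |27.7 − 34.4| / 8.1 = 0.8272
Noncentrality parameter: δ = d / √(1/n₁ + 1/n₂) = 0.8272 / √(1/46 + 1/18) = 2.9752
Two-sided α = 0.01 → critical value z_{0.005} = 2.576.
Power = Φ(δ − 2.576) + Φ(−δ − 2.576) = Φ(0.399) + Φ(-5.551) = 0.6552 + 0.0000 = 0.6552.
Type II error: β = 1 − power = 1 − 0.6552 = 0.3448.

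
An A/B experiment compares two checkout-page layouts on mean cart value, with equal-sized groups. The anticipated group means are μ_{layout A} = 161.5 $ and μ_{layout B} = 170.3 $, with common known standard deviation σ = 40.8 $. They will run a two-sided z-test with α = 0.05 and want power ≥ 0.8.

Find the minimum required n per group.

n = 338 per group

Standardized effect: d = |μ_{layout A} − μ_{layout B}| / σ = |161.5 − 170.3| / 40.8 = 0.2157
For power 0.8 need Φ(δ − z_{0.025}) = 0.8, so δ = z_{0.025} + z_{0.20} = 1.960 + 0.842 = 2.802.
(For δ > 0 the lower-tail rejection region contributes negligibly to power, so the one-term inversion is standard.)
δ = d·√(n/2) ⇒ n = 2(δ/d)² = 2 × (2.802 / 0.2157)² = 337.44.
Round up to the next whole unit.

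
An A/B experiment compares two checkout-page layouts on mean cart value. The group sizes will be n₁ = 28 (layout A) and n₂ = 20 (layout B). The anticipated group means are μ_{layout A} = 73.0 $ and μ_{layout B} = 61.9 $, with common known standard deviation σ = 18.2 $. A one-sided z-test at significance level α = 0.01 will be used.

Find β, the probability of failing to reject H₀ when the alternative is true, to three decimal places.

β ≈ 0.596

Standardized effect: d = |μ_{layout A} − μ_{layout B}| / σ = |73.0 − 61.9| / 18.2 = 0.6099
Noncentrality parameter: δ = d / √(1/n₁ + 1/n₂) = 0.6099 / √(1/28 + 1/20) = 2.0832
One-sided α = 0.01 → critical value z_{0.01} = 2.326.
Power = Φ(δ − 2.326) = Φ(-0.243) = 0.4039.
Type II error: β = 1 − power = 1 − 0.4039 = 0.5961.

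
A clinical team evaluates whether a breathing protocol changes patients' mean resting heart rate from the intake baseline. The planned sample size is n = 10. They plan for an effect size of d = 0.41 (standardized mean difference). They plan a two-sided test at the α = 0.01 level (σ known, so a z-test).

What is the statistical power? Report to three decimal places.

Power ≈ 0.100

Noncentrality parameter: λ = d·√n = 0.41 × √10 = 1.2965
Two-sided α = 0.01 → critical value z_{0.005} = 2.576.
Power = Φ(λ − 2.576) + Φ(−λ − 2.576) = Φ(-1.279) + Φ(-3.872) = 0.1004 + 0.0001 = 0.1005.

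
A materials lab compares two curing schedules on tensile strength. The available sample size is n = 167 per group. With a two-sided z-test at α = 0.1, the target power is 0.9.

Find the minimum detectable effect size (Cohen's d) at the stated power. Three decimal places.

Need Φ(δ − 1.645) = 0.9, so δ = 1.645 + 1.282 = 2.926.
(Lower-tail contribution to power is negligible for δ > 0.)
δ = d·√(n/2) ⇒ d = δ/√(n/2) = 2.926/√(167/2) = 0.3203.

d ≈ 0.320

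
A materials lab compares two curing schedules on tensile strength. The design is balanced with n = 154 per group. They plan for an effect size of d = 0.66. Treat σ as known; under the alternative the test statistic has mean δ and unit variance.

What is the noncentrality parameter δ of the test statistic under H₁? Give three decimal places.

The noncentrality parameter scales effect size by the design's sample-size factor: δ = d·√(n/2) = 0.66 × √(154/2) = 5.7915

δ ≈ 5.791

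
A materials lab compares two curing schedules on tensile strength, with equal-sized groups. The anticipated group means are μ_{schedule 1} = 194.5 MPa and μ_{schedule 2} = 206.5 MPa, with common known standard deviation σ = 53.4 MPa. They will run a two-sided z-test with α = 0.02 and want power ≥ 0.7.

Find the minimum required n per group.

Standardized effect: d = |μ_{schedule 1} − μ_{schedule 2}| / σ = |194.5 − 206.5| / 53.4 = 0.2247
For power 0.7 need Φ(δ − z_{0.01}) = 0.7, so δ = z_{0.01} + z_{0.30} = 2.326 + 0.524 = 2.851.
(The Φ(−δ − z_{α/2}) term is vanishingly small for δ > 0 and is dropped in the standard sample-size formula.)
δ = d·√(n/2) ⇒ n = 2(δ/d)² = 2 × (2.851 / 0.2247)² = 321.86.
Rounding up, n = 322 per group.

n = 322 per group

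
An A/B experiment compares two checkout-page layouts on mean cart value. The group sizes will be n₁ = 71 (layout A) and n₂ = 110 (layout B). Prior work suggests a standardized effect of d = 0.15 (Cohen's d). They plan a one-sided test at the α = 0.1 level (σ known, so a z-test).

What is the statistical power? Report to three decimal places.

Noncentrality parameter: δ = d / √(1/n₁ + 1/n₂) = 0.15 / √(1/71 + 1/110) = 0.9853
Critical value for a one-sided test at α = 0.1: z_α = 1.282.
Power = Φ(δ − 1.282) = Φ(-0.296) = 0.3835.

Power ≈ 0.384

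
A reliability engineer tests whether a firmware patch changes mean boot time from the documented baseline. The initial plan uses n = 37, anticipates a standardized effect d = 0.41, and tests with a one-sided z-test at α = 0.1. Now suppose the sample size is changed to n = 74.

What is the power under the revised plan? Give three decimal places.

With n = 74: δ = d·√n = 0.41 × √74 = 3.5270. Critical value z_{0.1} = 1.282.
Revised power = P(Z > 1.282 − δ) = Φ(2.245) = 0.9876.

Power ≈ 0.988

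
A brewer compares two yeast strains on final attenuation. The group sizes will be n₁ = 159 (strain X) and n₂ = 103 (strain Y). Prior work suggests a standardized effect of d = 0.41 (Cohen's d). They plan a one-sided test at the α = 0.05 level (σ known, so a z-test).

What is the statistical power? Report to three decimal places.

Noncentrality parameter: δ = d / √(1/n₁ + 1/n₂) = 0.41 / √(1/159 + 1/103) = 3.2415
Critical value for a one-sided test at α = 0.05: z_α = 1.645.
Power = Φ(δ − 1.645) = Φ(1.597) = 0.9448.

Power ≈ 0.945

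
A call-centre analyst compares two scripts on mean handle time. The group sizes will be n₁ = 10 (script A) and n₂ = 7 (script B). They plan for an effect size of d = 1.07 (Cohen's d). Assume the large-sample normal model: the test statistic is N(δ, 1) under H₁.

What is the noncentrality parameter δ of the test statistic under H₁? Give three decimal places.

δ = d / √(1/n₁ + 1/n₂) = 1.07 / √(1/10 + 1/7) = 2.1712

δ ≈ 2.171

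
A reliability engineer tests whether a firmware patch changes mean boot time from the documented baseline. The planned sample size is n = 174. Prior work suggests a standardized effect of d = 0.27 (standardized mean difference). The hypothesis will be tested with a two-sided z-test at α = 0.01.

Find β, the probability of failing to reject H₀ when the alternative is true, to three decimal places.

Noncentrality parameter: λ = d·√n = 0.27 × √174 = 3.5615
Critical value for a two-sided test at α = 0.01: z_{α/2} = 2.576.
Power = Φ(λ − 2.576) + Φ(−λ − 2.576) = Φ(0.986) + Φ(-6.137) = 0.8379 + 0.0000 = 0.8379.
Type II error: β = 1 − power = 1 − 0.8379 = 0.1621.

β ≈ 0.162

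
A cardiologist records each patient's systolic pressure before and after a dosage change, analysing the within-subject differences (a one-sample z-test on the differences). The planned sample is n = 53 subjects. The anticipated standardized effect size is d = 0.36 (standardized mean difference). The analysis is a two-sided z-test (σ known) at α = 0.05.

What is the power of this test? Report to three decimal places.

Noncentrality parameter: δ = d·√n = 0.36 × √53 = 2.6208
Two-sided α = 0.05 → critical value z_{0.025} = 1.960.
Power = Φ(δ − 1.960) + Φ(−δ − 1.960) = Φ(0.661) + Φ(-4.581) = 0.7457 + 0.0000 = 0.7457.

Power ≈ 0.746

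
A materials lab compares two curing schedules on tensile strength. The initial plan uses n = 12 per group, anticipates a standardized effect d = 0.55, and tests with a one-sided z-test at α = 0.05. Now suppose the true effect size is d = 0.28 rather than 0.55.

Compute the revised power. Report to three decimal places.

With d = 0.28: δ = d·√(n/2) = 0.28 × √(12/2) = 0.6859. Critical value z_{0.05} = 1.645.
Revised power = P(Z > 1.645 − δ) = Φ(-0.959) = 0.1688.

Power ≈ 0.169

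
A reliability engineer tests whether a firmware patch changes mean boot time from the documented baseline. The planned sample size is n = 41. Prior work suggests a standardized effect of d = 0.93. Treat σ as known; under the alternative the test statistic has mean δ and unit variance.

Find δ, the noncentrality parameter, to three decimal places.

δ ≈ 5.955

The noncentrality parameter scales effect size by the design's sample-size factor: δ = d·√n = 0.93 × √41 = 5.9549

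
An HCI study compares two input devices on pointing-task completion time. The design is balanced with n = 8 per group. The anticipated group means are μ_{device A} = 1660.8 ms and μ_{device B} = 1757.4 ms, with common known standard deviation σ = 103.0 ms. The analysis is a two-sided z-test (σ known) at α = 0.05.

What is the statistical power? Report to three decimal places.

Standardized effect: d = |μ_{device A} − μ_{device B}| / σ = |1660.8 − 1757.4| / 103.0 = 0.9379
Noncentrality parameter: δ = d·√(n/2) = 0.9379 × √(8/2) = 1.8757
Critical value for a two-sided test at α = 0.05: z_{α/2} = 1.960.
Power = Φ(δ − 1.960) + Φ(−δ − 1.960) = Φ(-0.084) + Φ(-3.836) = 0.4664 + 0.0001 = 0.4665.

Power ≈ 0.466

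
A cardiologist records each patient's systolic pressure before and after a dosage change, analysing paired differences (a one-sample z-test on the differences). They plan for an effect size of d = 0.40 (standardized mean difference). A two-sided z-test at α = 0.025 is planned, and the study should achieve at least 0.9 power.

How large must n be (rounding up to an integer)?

For power 0.9 need Φ(δ − z_{0.0125}) = 0.9, so δ = z_{0.0125} + z_{0.10} = 2.241 + 1.282 = 3.523.
(The Φ(−δ − z_{α/2}) term is vanishingly small for δ > 0 and is dropped in the standard sample-size formula.)
δ = d·√n ⇒ n = (δ/d)² = (3.523 / 0.40)² = 77.57.
Round up to the next whole unit.

n = 78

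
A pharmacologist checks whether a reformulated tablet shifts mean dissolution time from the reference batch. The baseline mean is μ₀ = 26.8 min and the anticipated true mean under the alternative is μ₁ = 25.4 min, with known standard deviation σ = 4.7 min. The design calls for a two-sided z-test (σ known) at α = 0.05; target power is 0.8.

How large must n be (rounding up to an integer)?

n = 89

Standardized effect: d = |μ₁ − μ₀| / σ = |25.4 − 26.8| / 4.7 = 0.2979
Set Φ(δ − 1.960) = 0.8; then δ − 1.960 = Φ⁻¹(0.8) = 0.842, giving δ = 2.802.
(The Φ(−δ − z_{α/2}) term is vanishingly small for δ > 0 and is dropped in the standard sample-size formula.)
δ = d·√n ⇒ n = (δ/d)² = (2.802 / 0.2979)² = 88.46.
Rounding up, n = 89.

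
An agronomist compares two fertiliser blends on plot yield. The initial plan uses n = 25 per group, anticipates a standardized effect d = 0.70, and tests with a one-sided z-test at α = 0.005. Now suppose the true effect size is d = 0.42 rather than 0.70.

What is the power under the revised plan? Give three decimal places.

With d = 0.42: δ = d·√(n/2) = 0.42 × √(25/2) = 1.4849. Critical value z_{0.005} = 2.576.
Revised power = P(Z > 2.576 − δ) = Φ(-1.091) = 0.1377.

Power ≈ 0.138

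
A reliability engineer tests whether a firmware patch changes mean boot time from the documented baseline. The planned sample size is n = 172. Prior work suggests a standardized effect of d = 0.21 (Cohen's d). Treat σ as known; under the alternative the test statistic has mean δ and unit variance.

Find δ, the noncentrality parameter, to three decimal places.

δ ≈ 2.754

The noncentrality parameter scales effect size by the design's sample-size factor: δ = d·√n = 0.21 × √172 = 2.7541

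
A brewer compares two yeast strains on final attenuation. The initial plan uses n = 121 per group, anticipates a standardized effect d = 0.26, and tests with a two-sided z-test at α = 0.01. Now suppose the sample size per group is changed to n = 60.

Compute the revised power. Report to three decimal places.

With n = 60 per group: δ = d·√(n/2) = 0.26 × √(60/2) = 1.4241. Critical value z_{0.005} = 2.576.
Revised power = Φ(δ − 2.576) + Φ(−δ − 2.576) = Φ(-1.152) + Φ(-4.000) = 0.1247 + 0.0000 = 0.1247.

Power ≈ 0.125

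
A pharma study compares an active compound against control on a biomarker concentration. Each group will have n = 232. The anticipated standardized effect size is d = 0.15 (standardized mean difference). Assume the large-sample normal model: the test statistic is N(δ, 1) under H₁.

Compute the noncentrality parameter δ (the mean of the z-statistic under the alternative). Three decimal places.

The noncentrality parameter scales effect size by the design's sample-size factor: δ = d·√(n/2) = 0.15 × √(232/2) = 1.6155

δ ≈ 1.616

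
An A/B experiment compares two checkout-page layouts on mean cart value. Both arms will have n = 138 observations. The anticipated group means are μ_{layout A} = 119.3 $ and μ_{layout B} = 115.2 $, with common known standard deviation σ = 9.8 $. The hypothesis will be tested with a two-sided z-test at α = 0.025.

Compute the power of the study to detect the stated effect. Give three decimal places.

Power ≈ 0.891

Standardized effect: d = |μ_{layout A} − μ_{layout B}| / σ = |119.3 − 115.2| / 9.8 = 0.4184
Noncentrality parameter: λ = d·√(n/2) = 0.4184 × √(138/2) = 3.4752
Critical value for a two-sided test at α = 0.025: z_{α/2} = 2.241.
Power = Φ(λ − 2.241) + Φ(−λ − 2.241) = Φ(1.234) + Φ(-5.717) = 0.8914 + 0.0000 = 0.8914.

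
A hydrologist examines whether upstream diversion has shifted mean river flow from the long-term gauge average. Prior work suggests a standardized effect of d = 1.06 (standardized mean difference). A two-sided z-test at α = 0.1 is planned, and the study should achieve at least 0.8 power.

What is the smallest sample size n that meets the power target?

Set Φ(δ − 1.645) = 0.8; then δ − 1.645 = Φ⁻¹(0.8) = 0.842, giving δ = 2.486.
(The Φ(−δ − z_{α/2}) term is vanishingly small for δ > 0 and is dropped in the standard sample-size formula.)
δ = d·√n ⇒ n = (δ/d)² = (2.486 / 1.06)² = 5.50.
Round up to the next whole unit.

n = 6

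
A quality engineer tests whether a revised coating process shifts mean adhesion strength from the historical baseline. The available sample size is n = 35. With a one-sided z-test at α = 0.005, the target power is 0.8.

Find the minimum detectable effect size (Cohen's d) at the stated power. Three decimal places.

d ≈ 0.578

Required noncentrality: δ = z_{0.005} + z_{0.20} = 2.576 + 0.842 = 3.417.
δ = d·√n ⇒ d = δ/√n = 3.417/√35 = 0.5777.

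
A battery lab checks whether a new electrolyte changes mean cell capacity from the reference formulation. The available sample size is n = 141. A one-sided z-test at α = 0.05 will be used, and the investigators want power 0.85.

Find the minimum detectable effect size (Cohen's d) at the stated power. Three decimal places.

Required noncentrality: δ = z_{0.05} + z_{0.15} = 1.645 + 1.036 = 2.681.
δ = d·√n ⇒ d = δ/√n = 2.681/√141 = 0.2258.

d ≈ 0.226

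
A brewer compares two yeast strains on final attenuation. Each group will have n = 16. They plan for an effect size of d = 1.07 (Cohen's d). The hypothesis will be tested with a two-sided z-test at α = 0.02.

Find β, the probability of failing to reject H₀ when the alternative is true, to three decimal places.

β ≈ 0.242

Noncentrality parameter: δ = d·√(n/2) = 1.07 × √(16/2) = 3.0264
Two-sided α = 0.02 → critical value z_{0.01} = 2.326.
Power = Φ(δ − 2.326) + Φ(−δ − 2.326) = Φ(0.700) + Φ(-5.353) = 0.7581 + 0.0000 = 0.7581.
Type II error: β = 1 − power = 1 − 0.7581 = 0.2419.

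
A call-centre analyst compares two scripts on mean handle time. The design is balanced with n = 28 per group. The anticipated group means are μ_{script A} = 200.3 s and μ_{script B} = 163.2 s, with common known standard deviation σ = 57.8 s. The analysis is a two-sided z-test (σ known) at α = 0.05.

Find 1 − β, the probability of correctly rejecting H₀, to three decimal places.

Standardized effect: d = |μ_{script A} − μ_{script B}| / σ = |200.3 − 163.2| / 57.8 = 0.6419
Noncentrality parameter: δ = d·√(n/2) = 0.6419 × √(28/2) = 2.4017
Critical value for a two-sided test at α = 0.05: z_{α/2} = 1.960.
Power = Φ(δ − 1.960) + Φ(−δ − 1.960) = Φ(0.442) + Φ(-4.362) = 0.6706 + 0.0000 = 0.6706.

Power ≈ 0.671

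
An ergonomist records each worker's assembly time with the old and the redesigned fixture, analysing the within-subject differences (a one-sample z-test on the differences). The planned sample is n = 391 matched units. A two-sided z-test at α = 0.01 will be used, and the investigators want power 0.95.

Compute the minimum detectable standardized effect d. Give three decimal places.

d ≈ 0.213

Need Φ(δ − 2.576) = 0.95, so δ = 2.576 + 1.645 = 4.221.
(The second rejection-region term Φ(−δ − z_{α/2}) is negligible and dropped.)
δ = d·√n ⇒ d = δ/√n = 4.221/√391 = 0.2134.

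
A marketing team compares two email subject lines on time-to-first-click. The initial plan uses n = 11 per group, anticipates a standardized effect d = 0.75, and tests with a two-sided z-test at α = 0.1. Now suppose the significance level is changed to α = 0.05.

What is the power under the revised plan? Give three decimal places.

δ = d·√(n/2) = 0.75 × √(11/2) = 1.7589 (unchanged). New critical value: z_{0.025} = 1.960.
Revised power = Φ(δ − 1.960) + Φ(−δ − 1.960) = Φ(-0.201) + Φ(-3.719) = 0.4203 + 0.0001 = 0.4204.

Power ≈ 0.420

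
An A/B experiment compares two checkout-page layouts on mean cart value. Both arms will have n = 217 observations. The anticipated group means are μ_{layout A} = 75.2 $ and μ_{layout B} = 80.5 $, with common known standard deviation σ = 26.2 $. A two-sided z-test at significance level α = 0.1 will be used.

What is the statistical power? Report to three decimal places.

Power ≈ 0.678

Standardized effect: d = |μ_{layout A} − μ_{layout B}| / σ = |75.2 − 80.5| / 26.2 = 0.2023
Noncentrality parameter: δ = d·√(n/2) = 0.2023 × √(217/2) = 2.1071
Critical value for a two-sided test at α = 0.1: z_{α/2} = 1.645.
Power = Φ(δ − 1.645) + Φ(−δ − 1.645) = Φ(0.462) + Φ(-3.752) = 0.6781 + 0.0001 = 0.6781.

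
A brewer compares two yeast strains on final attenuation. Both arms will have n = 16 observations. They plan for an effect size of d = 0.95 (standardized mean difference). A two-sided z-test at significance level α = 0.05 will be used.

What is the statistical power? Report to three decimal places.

Power ≈ 0.766

Noncentrality parameter: λ = d·√(n/2) = 0.95 × √(16/2) = 2.6870
Two-sided α = 0.05 → critical value z_{0.025} = 1.960.
Power = Φ(λ − 1.960) + Φ(−λ − 1.960) = Φ(0.727) + Φ(-4.647) = 0.7664 + 0.0000 = 0.7664.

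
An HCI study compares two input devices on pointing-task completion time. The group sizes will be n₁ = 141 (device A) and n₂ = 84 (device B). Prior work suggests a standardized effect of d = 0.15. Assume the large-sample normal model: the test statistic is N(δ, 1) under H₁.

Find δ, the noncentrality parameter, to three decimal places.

δ ≈ 1.088

The noncentrality parameter scales effect size by the design's sample-size factor: δ = d / √(1/n₁ + 1/n₂) = 0.15 / √(1/141 + 1/84) = 1.0883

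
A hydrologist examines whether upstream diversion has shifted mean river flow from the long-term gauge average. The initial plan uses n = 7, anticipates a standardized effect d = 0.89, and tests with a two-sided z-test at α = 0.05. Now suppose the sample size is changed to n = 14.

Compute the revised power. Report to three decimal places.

With n = 14: δ = d·√n = 0.89 × √14 = 3.3301. Critical value z_{0.025} = 1.960.
Revised power = Φ(δ − 1.960) + Φ(−δ − 1.960) = Φ(1.370) + Φ(-5.290) = 0.9147 + 0.0000 = 0.9147.

Power ≈ 0.915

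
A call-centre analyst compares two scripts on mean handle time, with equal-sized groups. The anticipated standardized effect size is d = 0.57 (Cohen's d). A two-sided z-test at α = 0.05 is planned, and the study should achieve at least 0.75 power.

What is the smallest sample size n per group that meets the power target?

n = 43 per group

Set Φ(δ − 1.960) = 0.75; then δ − 1.960 = Φ⁻¹(0.75) = 0.674, giving δ = 2.634.
(The Φ(−δ − z_{α/2}) term is vanishingly small for δ > 0 and is dropped in the standard sample-size formula.)
δ = d·√(n/2) ⇒ n = 2(δ/d)² = 2 × (2.634 / 0.57)² = 42.72.
Round up to the next whole unit.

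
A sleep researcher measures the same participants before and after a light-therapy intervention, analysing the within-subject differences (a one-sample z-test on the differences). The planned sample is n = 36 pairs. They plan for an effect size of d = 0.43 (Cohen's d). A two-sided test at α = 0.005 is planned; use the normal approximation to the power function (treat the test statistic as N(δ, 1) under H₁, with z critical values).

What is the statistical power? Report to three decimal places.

Power ≈ 0.410

Noncentrality parameter: δ = d·√n = 0.43 × √36 = 2.5800
Critical value for a two-sided test at α = 0.005: z_{α/2} = 2.807.
Power = Φ(δ − 2.807) + Φ(−δ − 2.807) = Φ(-0.227) + Φ(-5.387) = 0.4102 + 0.0000 = 0.4102.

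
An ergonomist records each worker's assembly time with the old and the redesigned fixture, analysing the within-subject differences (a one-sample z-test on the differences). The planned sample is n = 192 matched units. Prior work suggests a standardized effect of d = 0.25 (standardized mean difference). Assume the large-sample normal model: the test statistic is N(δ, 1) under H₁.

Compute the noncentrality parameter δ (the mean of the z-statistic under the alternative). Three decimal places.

δ ≈ 3.464

The noncentrality parameter scales effect size by the design's sample-size factor: δ = d·√n = 0.25 × √192 = 3.4641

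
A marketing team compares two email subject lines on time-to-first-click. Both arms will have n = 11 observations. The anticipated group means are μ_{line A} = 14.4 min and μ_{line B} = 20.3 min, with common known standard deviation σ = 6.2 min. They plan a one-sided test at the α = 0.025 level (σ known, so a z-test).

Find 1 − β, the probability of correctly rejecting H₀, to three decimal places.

Power ≈ 0.607

Standardized effect: d = |μ_{line A} − μ_{line B}| / σ = |14.4 − 20.3| / 6.2 = 0.9516
Noncentrality parameter: δ = d·√(n/2) = 0.9516 × √(11/2) = 2.2317
One-sided α = 0.025 → critical value z_{0.025} = 1.960.
Power = P(Z > 1.960 − δ) = Φ(0.272) = 0.6071.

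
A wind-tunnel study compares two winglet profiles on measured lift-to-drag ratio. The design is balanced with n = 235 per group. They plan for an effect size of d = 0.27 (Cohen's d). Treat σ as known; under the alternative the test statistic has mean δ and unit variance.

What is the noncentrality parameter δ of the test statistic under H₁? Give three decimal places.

δ = d·√(n/2) = 0.27 × √(235/2) = 2.9267

δ ≈ 2.927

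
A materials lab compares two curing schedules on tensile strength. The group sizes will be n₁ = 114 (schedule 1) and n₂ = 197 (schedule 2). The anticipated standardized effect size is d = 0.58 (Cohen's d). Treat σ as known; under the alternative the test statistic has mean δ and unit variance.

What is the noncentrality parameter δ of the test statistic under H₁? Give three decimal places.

δ ≈ 4.929

δ = d / √(1/n₁ + 1/n₂) = 0.58 / √(1/114 + 1/197) = 4.9287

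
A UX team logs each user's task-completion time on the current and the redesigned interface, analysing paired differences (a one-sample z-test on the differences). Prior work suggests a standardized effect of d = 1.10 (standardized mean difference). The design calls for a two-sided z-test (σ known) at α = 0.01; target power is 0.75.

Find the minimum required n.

n = 9

Set Φ(δ − 2.576) = 0.75; then δ − 2.576 = Φ⁻¹(0.75) = 0.674, giving δ = 3.250.
(The Φ(−δ − z_{α/2}) term is vanishingly small for δ > 0 and is dropped in the standard sample-size formula.)
δ = d·√n ⇒ n = (δ/d)² = (3.250 / 1.10)² = 8.73.
Round up to the next whole unit.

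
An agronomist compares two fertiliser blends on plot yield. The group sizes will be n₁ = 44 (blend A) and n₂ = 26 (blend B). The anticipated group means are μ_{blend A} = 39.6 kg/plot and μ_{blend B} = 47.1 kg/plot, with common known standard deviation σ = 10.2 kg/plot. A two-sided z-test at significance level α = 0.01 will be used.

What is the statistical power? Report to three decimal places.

Standardized effect: d = |μ_{blend A} − μ_{blend B}| / σ = |39.6 − 47.1| / 10.2 = 0.7353
Noncentrality parameter: δ = d / √(1/n₁ + 1/n₂) = 0.7353 / √(1/44 + 1/26) = 2.9725
Two-sided α = 0.01 → critical value z_{0.005} = 2.576.
Power = Φ(δ − 2.576) + Φ(−δ − 2.576) = Φ(0.397) + Φ(-5.548) = 0.6542 + 0.0000 = 0.6542.

Power ≈ 0.654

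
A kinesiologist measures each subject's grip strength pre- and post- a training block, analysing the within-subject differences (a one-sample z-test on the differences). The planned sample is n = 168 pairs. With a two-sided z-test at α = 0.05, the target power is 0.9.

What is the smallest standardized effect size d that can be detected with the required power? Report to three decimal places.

Need Φ(δ − 1.960) = 0.9, so δ = 1.960 + 1.282 = 3.242.
(The second rejection-region term Φ(−δ − z_{α/2}) is negligible and dropped.)
δ = d·√n ⇒ d = δ/√n = 3.242/√168 = 0.2501.

d ≈ 0.250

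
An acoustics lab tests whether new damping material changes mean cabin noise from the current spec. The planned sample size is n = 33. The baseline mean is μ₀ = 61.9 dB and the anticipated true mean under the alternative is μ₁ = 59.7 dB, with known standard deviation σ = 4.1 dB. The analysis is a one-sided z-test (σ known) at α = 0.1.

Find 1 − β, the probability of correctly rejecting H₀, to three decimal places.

Standardized effect: d = |μ₁ − μ₀| / σ = |59.7 − 61.9| / 4.1 = 0.5366
Noncentrality parameter: δ = d·√n = 0.5366 × √33 = 3.0824
Critical value for a one-sided test at α = 0.1: z_α = 1.282.
Power = Φ(δ − 1.282) = Φ(1.801) = 0.9641.

Power ≈ 0.964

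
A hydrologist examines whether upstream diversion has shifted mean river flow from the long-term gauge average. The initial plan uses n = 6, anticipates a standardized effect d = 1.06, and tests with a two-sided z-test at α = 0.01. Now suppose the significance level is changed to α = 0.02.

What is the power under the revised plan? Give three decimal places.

Power ≈ 0.606

δ = d·√n = 1.06 × √6 = 2.5965 (unchanged). New critical value: z_{0.01} = 2.326.
Revised power = Φ(δ − 2.326) + Φ(−δ − 2.326) = Φ(0.270) + Φ(-4.923) = 0.6065 + 0.0000 = 0.6065.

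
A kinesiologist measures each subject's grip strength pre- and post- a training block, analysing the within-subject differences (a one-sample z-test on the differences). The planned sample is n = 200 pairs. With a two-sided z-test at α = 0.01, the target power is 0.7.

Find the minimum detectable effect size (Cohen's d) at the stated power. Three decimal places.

Required noncentrality: δ = z_{0.005} + z_{0.30} = 2.576 + 0.524 = 3.100.
(The second rejection-region term Φ(−δ − z_{α/2}) is negligible and dropped.)
δ = d·√n ⇒ d = δ/√n = 3.100/√200 = 0.2192.

d ≈ 0.219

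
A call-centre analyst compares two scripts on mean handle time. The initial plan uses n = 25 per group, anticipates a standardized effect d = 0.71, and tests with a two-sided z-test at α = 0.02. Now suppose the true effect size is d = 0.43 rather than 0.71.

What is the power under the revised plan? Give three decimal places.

With d = 0.43: δ = d·√(n/2) = 0.43 × √(25/2) = 1.5203. Critical value z_{0.01} = 2.326.
Revised power = Φ(δ − 2.326) + Φ(−δ − 2.326) = Φ(-0.806) + Φ(-3.847) = 0.2101 + 0.0001 = 0.2102.

Power ≈ 0.210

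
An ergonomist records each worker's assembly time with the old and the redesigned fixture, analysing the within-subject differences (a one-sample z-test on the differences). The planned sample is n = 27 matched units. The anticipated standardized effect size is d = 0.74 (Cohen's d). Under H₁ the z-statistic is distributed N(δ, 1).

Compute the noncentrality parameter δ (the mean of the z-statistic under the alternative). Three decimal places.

δ ≈ 3.845

The noncentrality parameter scales effect size by the design's sample-size factor: δ = d·√n = 0.74 × √27 = 3.8452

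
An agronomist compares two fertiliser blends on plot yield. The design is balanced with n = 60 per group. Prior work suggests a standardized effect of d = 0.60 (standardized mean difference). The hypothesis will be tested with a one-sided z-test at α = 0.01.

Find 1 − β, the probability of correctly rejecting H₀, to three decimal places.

Noncentrality parameter: δ = d·√(n/2) = 0.60 × √(60/2) = 3.2863
Critical value for a one-sided test at α = 0.01: z_α = 2.326.
Power = P(Z > 2.326 − δ) = Φ(0.960) = 0.8315.

Power ≈ 0.831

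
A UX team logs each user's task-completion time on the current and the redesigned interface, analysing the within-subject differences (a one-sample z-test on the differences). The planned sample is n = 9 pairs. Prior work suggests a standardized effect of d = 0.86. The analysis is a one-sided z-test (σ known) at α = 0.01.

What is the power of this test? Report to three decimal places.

Noncentrality parameter: δ = d·√n = 0.86 × √9 = 2.5800
Critical value for a one-sided test at α = 0.01: z_α = 2.326.
Power = P(Z > 2.326 − δ) = Φ(0.254) = 0.6001.

Power ≈ 0.600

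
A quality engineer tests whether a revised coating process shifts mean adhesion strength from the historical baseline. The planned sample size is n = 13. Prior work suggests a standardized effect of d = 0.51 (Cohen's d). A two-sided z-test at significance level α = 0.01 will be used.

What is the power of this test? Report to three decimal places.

Power ≈ 0.231

Noncentrality parameter: δ = d·√n = 0.51 × √13 = 1.8388
Two-sided α = 0.01 → critical value z_{0.005} = 2.576.
Power = Φ(δ − 2.576) + Φ(−δ − 2.576) = Φ(-0.737) + Φ(-4.415) = 0.2306 + 0.0000 = 0.2306.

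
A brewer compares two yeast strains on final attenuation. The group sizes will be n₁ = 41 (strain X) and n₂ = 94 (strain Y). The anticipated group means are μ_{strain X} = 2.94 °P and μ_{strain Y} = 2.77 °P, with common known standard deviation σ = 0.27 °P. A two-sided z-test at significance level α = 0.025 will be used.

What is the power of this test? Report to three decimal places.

Power ≈ 0.869

Standardized effect: d = |μ_{strain X} − μ_{strain Y}| / σ = |2.94 − 2.77| / 0.27 = 0.6296
Noncentrality parameter: δ = d / √(1/n₁ + 1/n₂) = 0.6296 / √(1/41 + 1/94) = 3.3641
Critical value for a two-sided test at α = 0.025: z_{α/2} = 2.241.
Power = Φ(δ − 2.241) + Φ(−δ − 2.241) = Φ(1.123) + Φ(-5.606) = 0.8692 + 0.0000 = 0.8692.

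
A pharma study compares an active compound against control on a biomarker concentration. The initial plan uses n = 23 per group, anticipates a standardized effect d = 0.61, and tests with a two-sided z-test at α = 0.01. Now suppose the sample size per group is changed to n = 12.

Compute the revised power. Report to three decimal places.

Power ≈ 0.140

With n = 12 per group: δ = d·√(n/2) = 0.61 × √(12/2) = 1.4942. Critical value z_{0.005} = 2.576.
Revised power = Φ(δ − 2.576) + Φ(−δ − 2.576) = Φ(-1.082) + Φ(-4.070) = 0.1397 + 0.0000 = 0.1397.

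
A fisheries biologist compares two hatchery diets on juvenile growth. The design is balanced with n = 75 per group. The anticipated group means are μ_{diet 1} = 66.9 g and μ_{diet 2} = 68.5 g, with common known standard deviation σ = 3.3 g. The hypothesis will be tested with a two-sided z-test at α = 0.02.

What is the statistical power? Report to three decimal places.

Power ≈ 0.740

Standardized effect: d = |μ_{diet 1} − μ_{diet 2}| / σ = |66.9 − 68.5| / 3.3 = 0.4848
Noncentrality parameter: δ = d·√(n/2) = 0.4848 × √(75/2) = 2.9691
Critical value for a two-sided test at α = 0.02: z_{α/2} = 2.326.
Power = Φ(δ − 2.326) + Φ(−δ − 2.326) = Φ(0.643) + Φ(-5.295) = 0.7398 + 0.0000 = 0.7398.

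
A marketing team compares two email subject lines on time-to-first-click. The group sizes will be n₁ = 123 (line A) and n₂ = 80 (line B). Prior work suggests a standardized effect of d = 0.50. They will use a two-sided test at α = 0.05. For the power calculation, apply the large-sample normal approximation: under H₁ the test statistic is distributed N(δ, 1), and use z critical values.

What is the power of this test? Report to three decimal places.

Power ≈ 0.936

Noncentrality parameter: δ = d / √(1/n₁ + 1/n₂) = 0.50 / √(1/123 + 1/80) = 3.4811
Critical value for a two-sided test at α = 0.05: z_{α/2} = 1.960.
Power = Φ(δ − 1.960) + Φ(−δ − 1.960) = Φ(1.521) + Φ(-5.441) = 0.9359 + 0.0000 = 0.9359.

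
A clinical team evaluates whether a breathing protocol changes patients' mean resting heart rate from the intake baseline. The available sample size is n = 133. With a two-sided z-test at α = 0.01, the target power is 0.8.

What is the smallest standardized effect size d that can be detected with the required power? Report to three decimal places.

Need Φ(δ − 2.576) = 0.8, so δ = 2.576 + 0.842 = 3.417.
(The second rejection-region term Φ(−δ − z_{α/2}) is negligible and dropped.)
δ = d·√n ⇒ d = δ/√n = 3.417/√133 = 0.2963.

d ≈ 0.296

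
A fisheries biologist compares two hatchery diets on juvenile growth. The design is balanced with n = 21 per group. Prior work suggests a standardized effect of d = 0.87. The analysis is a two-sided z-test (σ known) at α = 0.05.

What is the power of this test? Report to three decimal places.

Power ≈ 0.805

Noncentrality parameter: δ = d·√(n/2) = 0.87 × √(21/2) = 2.8191
Two-sided α = 0.05 → critical value z_{0.025} = 1.960.
Power = Φ(δ − 1.960) + Φ(−δ − 1.960) = Φ(0.859) + Φ(-4.779) = 0.8049 + 0.0000 = 0.8049.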